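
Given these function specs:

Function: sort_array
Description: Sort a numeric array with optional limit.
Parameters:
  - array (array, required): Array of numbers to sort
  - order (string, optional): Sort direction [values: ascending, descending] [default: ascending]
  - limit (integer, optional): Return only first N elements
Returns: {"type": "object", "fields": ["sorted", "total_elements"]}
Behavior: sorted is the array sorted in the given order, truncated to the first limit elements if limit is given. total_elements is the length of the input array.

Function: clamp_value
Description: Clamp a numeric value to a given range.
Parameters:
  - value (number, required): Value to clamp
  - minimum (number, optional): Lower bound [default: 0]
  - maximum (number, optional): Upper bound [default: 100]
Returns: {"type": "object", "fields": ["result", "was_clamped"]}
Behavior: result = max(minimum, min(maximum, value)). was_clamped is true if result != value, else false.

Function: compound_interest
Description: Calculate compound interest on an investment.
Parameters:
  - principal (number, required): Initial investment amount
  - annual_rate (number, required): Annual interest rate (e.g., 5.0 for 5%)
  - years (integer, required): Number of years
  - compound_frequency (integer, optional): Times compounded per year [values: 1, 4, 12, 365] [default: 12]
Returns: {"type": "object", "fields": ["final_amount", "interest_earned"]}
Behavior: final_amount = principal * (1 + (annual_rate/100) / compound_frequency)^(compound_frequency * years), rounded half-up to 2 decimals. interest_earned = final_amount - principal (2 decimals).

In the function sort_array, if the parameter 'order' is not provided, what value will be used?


The sort_array spec declares:
  - order (string, optional): Sort direction [values: ascending, descending] [default: ascending]
Default:
ascending


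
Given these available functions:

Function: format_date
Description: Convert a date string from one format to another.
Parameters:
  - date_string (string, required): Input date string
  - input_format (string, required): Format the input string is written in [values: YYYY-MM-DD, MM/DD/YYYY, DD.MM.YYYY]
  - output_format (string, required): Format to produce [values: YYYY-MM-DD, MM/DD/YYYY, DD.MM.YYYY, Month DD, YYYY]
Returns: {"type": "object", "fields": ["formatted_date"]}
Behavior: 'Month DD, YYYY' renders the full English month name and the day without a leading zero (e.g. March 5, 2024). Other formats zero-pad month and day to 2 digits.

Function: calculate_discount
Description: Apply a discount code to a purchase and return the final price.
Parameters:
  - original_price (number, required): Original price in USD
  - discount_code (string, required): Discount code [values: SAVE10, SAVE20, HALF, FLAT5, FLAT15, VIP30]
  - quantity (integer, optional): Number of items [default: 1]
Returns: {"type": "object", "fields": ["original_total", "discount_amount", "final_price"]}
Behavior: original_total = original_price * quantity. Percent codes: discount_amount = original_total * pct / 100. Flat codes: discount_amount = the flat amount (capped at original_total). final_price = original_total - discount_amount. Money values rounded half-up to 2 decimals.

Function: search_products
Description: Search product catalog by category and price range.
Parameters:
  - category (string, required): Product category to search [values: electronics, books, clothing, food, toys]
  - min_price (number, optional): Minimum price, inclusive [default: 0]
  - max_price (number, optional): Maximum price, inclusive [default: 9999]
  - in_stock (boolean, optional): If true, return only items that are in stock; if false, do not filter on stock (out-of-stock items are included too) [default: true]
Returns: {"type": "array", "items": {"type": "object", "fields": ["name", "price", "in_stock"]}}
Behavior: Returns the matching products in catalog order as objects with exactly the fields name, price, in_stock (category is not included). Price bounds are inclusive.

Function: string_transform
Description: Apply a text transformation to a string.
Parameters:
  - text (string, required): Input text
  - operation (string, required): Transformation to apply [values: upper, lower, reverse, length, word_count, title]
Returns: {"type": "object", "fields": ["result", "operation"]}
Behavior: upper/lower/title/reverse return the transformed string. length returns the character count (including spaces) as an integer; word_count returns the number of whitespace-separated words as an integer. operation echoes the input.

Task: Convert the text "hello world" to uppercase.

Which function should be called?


The task needs a function whose description is: Apply a text transformation to a string.
string_transform


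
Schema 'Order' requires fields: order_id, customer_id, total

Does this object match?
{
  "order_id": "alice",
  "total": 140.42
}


Checking required fields...
Missing: customer_id
Invalid - missing required field 'customer_id'


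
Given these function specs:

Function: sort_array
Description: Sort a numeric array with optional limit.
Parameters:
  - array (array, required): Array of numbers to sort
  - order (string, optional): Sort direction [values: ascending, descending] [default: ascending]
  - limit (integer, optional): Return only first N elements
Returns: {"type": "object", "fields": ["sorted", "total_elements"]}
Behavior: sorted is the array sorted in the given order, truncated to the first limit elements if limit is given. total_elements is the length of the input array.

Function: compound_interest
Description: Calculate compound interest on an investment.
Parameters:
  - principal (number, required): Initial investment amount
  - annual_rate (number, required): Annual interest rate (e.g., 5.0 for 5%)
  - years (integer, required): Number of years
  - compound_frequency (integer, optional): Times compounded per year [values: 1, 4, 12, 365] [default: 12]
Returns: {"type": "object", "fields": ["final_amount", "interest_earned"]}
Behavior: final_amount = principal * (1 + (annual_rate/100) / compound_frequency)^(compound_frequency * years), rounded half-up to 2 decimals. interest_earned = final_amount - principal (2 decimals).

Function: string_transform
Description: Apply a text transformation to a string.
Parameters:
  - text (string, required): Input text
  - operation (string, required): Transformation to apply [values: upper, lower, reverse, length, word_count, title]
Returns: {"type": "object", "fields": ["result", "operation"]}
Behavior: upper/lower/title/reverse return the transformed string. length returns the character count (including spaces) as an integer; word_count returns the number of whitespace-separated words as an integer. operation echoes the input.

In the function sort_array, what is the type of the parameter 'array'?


The sort_array spec declares:
  - array (array, required): Array of numbers to sort
Type:
array


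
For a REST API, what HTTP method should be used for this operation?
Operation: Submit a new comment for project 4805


GET = read, POST = create, PUT = update/replace, DELETE = remove
This operation is a create.
POST


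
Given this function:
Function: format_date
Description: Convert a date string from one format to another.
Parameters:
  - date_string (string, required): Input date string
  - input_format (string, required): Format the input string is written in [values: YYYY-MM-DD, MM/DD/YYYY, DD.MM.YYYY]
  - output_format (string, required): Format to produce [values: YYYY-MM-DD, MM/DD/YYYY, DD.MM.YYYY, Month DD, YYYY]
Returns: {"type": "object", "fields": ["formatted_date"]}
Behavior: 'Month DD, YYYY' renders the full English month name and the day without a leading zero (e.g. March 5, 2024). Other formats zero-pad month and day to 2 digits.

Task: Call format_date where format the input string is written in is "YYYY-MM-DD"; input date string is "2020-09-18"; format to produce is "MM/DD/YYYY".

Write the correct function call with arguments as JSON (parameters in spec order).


Mapping each described value to its parameter name:
  'Format the input string is written in' -> input_format = "YYYY-MM-DD"
  'Input date string' -> date_string = "2020-09-18"
  'Format to produce' -> output_format = "MM/DD/YYYY"
format_date({"date_string": "2020-09-18", "input_format": "YYYY-MM-DD", "output_format": "MM/DD/YYYY"})


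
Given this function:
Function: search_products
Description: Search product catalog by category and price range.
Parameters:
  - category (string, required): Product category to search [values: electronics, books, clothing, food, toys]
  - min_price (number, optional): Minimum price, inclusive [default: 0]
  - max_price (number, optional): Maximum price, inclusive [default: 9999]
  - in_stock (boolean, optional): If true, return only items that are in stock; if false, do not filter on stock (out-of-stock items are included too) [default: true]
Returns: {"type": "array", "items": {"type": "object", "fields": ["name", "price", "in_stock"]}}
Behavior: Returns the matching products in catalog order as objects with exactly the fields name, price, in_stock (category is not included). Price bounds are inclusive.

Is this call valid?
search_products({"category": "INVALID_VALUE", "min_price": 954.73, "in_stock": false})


Checking parameter values...
Parameter 'category' has value 'INVALID_VALUE' not in allowed: electronics, books, clothing, food, toys
Invalid - 'category' must be one of electronics, books, clothing, food, toys


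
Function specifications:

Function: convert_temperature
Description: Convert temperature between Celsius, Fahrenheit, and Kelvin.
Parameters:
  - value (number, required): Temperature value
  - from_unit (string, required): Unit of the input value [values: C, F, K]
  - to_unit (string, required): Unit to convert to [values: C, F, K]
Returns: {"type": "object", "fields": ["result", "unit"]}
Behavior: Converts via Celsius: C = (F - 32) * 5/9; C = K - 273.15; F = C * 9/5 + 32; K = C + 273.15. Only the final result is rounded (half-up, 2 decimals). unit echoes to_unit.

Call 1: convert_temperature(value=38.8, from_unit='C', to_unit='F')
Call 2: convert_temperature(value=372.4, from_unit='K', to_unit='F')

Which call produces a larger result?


Call 1:
  Input already in C: 38.8
  To F: 38.8 * 9/5 + 32 = 101.84
  Round to 2 decimals: 101.84
  -> 101.84 F
Call 2:
  To C: 372.4 - 273.15 = 99.25
  To F: 99.25 * 9/5 + 32 = 210.65
  Round to 2 decimals: 210.65
  -> 210.65 F
Call 2 (210.65 F)


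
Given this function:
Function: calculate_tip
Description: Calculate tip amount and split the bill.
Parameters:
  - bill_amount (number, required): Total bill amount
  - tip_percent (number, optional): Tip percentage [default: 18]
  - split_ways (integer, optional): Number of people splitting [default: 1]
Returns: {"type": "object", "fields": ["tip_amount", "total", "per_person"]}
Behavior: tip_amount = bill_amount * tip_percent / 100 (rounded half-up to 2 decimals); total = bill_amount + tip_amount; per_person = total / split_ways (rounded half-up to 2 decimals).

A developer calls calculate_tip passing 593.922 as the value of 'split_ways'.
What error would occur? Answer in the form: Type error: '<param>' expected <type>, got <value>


Spec: 'split_ways' is declared as integer; 593.922 is a non-integer number.
Type error: 'split_ways' expected integer, got 593.922


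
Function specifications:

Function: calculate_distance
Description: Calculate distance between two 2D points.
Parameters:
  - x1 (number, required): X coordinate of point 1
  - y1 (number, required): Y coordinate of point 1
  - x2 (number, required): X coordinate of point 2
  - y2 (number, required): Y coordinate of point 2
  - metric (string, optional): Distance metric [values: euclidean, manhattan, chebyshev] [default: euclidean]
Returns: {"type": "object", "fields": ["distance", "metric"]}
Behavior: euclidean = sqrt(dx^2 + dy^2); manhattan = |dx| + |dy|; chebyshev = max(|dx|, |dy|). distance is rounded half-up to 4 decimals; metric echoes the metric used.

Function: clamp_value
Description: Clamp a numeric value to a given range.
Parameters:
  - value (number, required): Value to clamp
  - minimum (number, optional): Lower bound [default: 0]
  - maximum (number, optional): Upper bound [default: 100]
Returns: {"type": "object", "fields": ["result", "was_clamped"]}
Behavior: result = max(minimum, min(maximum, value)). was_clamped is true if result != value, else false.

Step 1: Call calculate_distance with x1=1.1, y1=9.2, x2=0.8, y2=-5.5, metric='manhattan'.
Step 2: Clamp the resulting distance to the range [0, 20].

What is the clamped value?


Step 1: calculate_distance (manhattan)
  |dx| = |0.8 - 1.1| = 0.3; |dy| = |-5.5 - 9.2| = 14.7
  manhattan: 0.3 + 14.7 = 15
  Round to 4 decimals: 15.0
  -> distance = 15.0
Step 2: clamp_value(value=15.0, minimum=0, maximum=20)
  result = max(0, min(20, 15.0)) = max(0, 15.0) = 15.0
  was_clamped = (15.0 != 15.0) = false
  -> result = 15.0
15.0


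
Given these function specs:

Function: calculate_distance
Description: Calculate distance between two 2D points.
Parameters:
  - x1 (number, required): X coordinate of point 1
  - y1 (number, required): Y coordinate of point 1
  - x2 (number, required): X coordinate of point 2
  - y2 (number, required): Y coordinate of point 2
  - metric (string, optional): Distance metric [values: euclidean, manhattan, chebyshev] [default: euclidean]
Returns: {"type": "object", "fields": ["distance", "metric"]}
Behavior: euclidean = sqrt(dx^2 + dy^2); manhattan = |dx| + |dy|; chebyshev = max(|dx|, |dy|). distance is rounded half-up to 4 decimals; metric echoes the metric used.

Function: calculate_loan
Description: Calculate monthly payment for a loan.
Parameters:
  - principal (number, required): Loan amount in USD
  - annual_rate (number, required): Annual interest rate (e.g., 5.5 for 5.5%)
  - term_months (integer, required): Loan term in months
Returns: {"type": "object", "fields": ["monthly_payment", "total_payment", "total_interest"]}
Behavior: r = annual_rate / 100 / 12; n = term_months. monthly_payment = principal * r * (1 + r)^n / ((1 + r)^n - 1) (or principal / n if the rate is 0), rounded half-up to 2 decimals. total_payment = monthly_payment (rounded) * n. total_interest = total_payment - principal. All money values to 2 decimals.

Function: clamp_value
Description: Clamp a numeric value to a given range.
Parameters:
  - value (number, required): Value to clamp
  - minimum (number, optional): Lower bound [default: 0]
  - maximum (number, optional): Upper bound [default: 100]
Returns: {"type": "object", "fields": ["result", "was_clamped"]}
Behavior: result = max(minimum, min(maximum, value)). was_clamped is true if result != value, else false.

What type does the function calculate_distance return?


The calculate_distance spec declares Returns: {"type": "object", "fields": ["distance", "metric"]}
Type:
object


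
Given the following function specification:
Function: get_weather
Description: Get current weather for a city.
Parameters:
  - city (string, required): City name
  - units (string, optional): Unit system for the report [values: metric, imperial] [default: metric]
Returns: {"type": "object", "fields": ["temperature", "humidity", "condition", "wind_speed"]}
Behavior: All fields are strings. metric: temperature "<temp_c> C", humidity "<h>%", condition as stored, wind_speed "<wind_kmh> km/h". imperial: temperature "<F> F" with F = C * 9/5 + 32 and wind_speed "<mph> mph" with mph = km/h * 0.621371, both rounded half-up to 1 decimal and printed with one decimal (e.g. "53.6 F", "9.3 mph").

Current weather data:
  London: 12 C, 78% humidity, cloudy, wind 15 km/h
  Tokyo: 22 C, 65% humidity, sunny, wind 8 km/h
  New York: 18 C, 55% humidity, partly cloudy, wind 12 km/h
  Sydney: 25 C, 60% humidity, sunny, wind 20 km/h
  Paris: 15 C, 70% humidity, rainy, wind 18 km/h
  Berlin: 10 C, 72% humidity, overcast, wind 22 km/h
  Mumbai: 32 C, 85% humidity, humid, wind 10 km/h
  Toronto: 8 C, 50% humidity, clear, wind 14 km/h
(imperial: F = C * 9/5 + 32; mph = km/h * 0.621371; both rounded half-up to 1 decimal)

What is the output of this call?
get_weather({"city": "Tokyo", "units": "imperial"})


Tokyo record: 22 C, 65%, sunny, 8 km/h
imperial: temperature = 22 * 9/5 + 32 = 71.6 -> 71.6 F
imperial: wind_speed = 8 * 0.621371 = 4.970968 -> 5.0 mph
Output:
{"temperature": "71.6 F", "humidity": "65%", "condition": "sunny", "wind_speed": "5.0 mph"}


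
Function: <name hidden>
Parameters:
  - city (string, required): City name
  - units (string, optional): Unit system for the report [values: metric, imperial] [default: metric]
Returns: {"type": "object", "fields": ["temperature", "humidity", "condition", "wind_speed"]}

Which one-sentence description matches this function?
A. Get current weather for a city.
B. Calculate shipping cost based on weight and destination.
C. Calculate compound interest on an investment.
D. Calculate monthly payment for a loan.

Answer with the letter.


Parameters city, units and return ["temperature", "humidity", "condition", "wind_speed"] fit: Get current weather for a city.
A


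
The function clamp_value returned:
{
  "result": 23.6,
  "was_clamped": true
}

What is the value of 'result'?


23.6


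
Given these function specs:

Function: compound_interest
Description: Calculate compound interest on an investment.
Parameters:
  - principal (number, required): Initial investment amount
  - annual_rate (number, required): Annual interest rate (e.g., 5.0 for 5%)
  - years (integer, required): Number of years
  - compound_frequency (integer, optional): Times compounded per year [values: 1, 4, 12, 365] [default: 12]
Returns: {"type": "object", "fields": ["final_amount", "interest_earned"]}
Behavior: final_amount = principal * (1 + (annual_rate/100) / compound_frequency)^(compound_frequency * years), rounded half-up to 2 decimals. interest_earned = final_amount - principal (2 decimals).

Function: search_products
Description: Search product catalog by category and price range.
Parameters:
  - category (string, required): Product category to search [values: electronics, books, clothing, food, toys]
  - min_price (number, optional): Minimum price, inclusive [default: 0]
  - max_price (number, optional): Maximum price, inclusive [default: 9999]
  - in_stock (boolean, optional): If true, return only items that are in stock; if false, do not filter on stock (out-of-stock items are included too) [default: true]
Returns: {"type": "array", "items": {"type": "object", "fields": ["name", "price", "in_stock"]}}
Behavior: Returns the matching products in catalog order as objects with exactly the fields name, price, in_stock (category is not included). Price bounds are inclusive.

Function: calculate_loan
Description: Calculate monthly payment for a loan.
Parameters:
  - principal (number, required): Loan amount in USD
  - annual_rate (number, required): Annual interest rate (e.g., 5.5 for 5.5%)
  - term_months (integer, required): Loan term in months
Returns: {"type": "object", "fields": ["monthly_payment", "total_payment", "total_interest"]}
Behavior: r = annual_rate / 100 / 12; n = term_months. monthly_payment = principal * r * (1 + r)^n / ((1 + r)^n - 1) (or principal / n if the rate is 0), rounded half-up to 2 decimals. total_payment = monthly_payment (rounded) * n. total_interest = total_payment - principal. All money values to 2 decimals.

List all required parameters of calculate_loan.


Parameters of calculate_loan and their required/optional flag:
  principal: required
  annual_rate: required
  term_months: required
annual_rate, principal, term_months


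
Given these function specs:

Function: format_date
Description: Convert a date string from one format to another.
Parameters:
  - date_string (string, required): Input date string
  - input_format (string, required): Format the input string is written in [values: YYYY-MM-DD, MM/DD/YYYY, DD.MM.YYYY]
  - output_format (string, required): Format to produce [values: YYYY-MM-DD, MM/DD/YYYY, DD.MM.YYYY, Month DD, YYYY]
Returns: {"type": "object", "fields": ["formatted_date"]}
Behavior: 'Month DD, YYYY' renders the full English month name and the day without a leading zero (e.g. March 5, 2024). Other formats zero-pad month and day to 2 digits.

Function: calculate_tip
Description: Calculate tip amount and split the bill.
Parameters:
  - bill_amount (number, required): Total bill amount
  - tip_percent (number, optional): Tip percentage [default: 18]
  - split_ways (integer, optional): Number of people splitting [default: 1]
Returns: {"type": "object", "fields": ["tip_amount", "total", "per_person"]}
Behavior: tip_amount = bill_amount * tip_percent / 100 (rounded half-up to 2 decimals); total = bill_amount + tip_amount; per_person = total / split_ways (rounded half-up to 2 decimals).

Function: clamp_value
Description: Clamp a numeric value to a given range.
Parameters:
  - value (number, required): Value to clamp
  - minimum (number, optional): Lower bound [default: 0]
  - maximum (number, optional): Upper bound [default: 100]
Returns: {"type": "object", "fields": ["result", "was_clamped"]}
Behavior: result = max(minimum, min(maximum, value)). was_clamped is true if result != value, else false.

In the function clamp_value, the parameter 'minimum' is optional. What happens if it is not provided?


The clamp_value spec declares:
  - minimum (number, optional): Lower bound [default: 0]
It defaults to 0


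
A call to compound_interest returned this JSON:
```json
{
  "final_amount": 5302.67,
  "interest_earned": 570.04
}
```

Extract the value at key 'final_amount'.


5302.67


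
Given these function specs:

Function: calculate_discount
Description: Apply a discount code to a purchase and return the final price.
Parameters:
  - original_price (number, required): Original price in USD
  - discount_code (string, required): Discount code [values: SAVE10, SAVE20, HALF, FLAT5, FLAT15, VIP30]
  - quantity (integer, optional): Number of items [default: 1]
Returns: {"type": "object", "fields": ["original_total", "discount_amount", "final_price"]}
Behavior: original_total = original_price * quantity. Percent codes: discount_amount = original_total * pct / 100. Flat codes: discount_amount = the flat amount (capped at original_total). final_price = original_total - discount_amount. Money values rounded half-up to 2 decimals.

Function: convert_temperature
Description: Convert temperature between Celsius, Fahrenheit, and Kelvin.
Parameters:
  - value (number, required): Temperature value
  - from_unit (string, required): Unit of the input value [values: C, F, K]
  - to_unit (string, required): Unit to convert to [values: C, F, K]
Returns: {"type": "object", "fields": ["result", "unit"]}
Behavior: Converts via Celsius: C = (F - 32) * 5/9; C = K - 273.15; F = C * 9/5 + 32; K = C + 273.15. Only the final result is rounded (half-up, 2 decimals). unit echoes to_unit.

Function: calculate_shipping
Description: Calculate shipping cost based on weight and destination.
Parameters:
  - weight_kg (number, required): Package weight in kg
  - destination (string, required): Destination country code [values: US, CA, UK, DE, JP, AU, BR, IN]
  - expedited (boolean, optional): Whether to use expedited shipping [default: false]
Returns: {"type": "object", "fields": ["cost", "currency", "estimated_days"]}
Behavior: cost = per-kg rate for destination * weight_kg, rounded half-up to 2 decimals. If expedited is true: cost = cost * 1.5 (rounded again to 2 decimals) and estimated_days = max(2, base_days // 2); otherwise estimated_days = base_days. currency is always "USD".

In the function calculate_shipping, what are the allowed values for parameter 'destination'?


The calculate_shipping spec declares:
  - destination (string, required): Destination country code [values: US, CA, UK, DE, JP, AU, BR, IN]
Allowed values:
US, CA, UK, DE, JP, AU, BR, IN


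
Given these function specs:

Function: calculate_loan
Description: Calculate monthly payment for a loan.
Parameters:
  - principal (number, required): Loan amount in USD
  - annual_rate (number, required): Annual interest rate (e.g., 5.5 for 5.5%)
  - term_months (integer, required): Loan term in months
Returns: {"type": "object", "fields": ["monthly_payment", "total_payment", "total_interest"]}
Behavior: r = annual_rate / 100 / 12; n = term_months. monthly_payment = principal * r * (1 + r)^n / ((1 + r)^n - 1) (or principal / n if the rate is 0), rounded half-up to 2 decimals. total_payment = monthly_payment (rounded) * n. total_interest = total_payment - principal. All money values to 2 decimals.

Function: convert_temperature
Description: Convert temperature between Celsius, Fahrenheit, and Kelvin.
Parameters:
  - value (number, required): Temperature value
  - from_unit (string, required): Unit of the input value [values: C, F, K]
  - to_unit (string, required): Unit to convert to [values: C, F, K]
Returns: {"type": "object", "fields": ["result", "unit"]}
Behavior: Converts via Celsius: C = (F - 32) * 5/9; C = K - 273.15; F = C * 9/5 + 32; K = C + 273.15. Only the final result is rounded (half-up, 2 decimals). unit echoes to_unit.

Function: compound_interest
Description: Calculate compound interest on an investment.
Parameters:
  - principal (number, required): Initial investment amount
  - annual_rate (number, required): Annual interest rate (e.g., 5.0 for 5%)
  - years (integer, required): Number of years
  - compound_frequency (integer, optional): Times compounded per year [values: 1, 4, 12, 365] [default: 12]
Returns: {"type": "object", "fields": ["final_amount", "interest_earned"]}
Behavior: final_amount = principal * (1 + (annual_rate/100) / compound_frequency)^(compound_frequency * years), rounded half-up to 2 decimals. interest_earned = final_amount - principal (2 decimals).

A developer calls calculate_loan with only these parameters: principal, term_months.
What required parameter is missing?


Required parameters: principal, annual_rate, term_months
Provided: principal, term_months
Missing: annual_rate
annual_rate


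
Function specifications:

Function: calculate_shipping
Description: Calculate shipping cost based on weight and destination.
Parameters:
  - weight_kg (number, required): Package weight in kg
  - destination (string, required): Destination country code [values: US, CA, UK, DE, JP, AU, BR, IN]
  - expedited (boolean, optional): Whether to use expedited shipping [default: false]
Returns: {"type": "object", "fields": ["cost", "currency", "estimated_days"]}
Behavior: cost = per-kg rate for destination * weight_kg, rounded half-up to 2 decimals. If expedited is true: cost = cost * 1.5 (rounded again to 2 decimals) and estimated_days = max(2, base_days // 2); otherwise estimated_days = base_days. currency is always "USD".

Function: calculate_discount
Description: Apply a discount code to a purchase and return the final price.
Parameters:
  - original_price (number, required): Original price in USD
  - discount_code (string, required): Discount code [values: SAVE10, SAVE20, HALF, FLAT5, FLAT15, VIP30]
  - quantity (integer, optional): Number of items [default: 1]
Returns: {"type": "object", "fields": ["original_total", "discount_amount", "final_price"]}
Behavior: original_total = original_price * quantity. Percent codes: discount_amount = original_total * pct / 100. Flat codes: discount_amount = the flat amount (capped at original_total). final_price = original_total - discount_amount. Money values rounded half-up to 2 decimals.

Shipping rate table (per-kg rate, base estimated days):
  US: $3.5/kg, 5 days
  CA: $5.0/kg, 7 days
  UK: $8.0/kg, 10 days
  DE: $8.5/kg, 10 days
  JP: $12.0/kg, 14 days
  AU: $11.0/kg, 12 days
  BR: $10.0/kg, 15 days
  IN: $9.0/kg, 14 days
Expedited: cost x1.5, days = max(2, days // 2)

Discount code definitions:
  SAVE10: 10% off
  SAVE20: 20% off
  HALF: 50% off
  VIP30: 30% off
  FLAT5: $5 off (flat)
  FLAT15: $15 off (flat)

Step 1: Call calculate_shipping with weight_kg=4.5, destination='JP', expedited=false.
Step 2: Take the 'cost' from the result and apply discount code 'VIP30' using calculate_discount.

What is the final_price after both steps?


Step 1: calculate_shipping(weight_kg=4.5, destination=JP, expedited=false)
  Rate for JP: $12.0/kg, base 14 days
  cost = 12.0 * 4.5 = 54 -> 54.00
  expedited not set/false: estimated_days = 14
  -> cost = 54.00 USD
Step 2: calculate_discount(original_price=54.0, discount_code=VIP30, quantity=1)
  original_total = 54.0 * 1 = 54.00
  VIP30 = 30% off: discount_amount = 54.00 * 30/100 = 16.2 -> 16.20
  final_price = 54.00 - 16.20 = 37.80
  -> final_price = 37.80
$37.80


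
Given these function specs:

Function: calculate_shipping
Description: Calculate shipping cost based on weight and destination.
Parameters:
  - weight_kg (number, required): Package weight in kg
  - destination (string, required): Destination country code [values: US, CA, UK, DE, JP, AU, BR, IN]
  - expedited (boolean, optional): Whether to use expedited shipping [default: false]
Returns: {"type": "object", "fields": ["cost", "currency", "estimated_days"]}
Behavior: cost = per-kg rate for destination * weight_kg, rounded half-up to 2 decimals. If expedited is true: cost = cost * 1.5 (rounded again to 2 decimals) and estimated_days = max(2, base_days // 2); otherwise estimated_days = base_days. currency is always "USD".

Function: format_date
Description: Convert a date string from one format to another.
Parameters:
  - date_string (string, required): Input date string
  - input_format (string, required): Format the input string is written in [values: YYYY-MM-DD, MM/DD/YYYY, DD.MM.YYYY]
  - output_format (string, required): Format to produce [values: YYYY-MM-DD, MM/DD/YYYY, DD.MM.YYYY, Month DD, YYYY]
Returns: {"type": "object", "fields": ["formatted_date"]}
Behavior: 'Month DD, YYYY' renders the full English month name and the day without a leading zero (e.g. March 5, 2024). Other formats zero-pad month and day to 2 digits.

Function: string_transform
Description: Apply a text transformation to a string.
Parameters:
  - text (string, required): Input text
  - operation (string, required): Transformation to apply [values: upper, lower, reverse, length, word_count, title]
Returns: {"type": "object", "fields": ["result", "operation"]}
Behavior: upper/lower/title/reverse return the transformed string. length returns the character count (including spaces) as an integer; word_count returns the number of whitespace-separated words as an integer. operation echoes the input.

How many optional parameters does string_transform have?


Parameters of string_transform: text (required), operation (required)
Optional count:
0


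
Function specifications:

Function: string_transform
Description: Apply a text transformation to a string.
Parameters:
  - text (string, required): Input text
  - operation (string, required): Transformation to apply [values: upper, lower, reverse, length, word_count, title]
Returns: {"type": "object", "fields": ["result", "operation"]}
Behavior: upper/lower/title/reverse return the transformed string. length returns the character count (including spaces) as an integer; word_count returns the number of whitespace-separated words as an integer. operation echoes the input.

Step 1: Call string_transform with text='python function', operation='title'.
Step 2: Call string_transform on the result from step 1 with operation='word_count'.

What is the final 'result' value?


Step 1: string_transform(text='python function', operation='title')
  -> result = 'Python Function'
Step 2: string_transform(text='Python Function', operation='word_count')
  words: Python, Function -> 2
  -> result = 2
2


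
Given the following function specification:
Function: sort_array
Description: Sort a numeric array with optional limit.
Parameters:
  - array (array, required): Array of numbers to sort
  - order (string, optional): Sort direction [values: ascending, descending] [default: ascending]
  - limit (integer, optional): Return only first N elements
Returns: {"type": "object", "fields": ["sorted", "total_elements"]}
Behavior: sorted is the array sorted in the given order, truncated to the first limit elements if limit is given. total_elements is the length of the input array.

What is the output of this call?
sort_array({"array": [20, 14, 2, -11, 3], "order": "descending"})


sorted descending: [20, 14, 3, 2, -11]
total_elements = len(input) = 5
Output:
{"sorted": [20, 14, 3, 2, -11], "total_elements": 5}


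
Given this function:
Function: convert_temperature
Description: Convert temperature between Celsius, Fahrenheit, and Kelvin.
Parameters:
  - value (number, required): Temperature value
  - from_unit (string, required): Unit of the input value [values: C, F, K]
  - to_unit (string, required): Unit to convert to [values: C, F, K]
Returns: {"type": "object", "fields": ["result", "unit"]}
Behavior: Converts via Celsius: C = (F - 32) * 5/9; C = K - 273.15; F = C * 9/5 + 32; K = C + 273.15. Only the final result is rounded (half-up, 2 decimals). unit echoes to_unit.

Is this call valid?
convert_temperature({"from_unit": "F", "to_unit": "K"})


Checking required parameters...
Missing required parameter: value
Invalid - missing required parameter 'value'


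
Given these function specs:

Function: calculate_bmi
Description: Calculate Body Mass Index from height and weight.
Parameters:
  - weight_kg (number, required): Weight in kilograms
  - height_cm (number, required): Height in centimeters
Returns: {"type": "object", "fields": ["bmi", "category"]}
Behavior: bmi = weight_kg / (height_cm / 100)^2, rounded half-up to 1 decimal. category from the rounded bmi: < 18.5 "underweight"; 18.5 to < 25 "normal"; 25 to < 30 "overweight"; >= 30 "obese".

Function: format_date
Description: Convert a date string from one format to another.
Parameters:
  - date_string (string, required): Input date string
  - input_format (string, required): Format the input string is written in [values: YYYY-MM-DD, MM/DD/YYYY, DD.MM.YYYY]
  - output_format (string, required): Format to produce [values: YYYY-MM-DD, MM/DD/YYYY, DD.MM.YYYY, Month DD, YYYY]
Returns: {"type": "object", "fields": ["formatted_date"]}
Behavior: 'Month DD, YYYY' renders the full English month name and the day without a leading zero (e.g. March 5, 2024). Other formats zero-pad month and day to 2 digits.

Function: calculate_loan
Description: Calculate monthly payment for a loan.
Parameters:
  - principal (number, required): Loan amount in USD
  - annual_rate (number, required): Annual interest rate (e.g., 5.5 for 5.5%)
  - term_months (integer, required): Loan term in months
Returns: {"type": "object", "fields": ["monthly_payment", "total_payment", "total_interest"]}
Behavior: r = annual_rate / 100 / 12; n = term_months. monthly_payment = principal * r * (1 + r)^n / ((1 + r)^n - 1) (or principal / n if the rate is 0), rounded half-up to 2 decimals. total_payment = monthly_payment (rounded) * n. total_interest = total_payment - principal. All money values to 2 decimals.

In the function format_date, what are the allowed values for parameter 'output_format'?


The format_date spec declares:
  - output_format (string, required): Format to produce [values: YYYY-MM-DD, MM/DD/YYYY, DD.MM.YYYY, Month DD, YYYY]
Allowed values:
YYYY-MM-DD, MM/DD/YYYY, DD.MM.YYYY, Month DD, YYYY


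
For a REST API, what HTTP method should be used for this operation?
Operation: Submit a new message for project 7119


GET = read, POST = create, PUT = update/replace, DELETE = remove
This operation is a create.
POST


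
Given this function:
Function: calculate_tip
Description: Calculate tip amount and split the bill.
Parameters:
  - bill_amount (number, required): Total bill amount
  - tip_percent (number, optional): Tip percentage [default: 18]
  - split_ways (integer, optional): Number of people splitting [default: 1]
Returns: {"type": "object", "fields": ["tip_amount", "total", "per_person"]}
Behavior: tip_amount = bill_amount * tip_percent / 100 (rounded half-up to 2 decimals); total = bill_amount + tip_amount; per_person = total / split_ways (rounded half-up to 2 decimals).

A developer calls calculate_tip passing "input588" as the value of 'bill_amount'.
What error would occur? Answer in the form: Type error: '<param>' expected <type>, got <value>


Spec: 'bill_amount' is declared as number; "input588" is a string.
Type error: 'bill_amount' expected number, got "input588"


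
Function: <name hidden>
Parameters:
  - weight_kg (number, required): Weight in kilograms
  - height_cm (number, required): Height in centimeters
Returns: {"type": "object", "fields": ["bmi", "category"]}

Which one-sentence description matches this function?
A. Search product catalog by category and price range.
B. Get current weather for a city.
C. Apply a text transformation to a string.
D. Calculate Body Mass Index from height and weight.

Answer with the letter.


Parameters weight_kg, height_cm and return ["bmi", "category"] fit: Calculate Body Mass Index from height and weight.
D


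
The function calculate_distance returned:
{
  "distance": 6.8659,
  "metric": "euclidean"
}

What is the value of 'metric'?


euclidean


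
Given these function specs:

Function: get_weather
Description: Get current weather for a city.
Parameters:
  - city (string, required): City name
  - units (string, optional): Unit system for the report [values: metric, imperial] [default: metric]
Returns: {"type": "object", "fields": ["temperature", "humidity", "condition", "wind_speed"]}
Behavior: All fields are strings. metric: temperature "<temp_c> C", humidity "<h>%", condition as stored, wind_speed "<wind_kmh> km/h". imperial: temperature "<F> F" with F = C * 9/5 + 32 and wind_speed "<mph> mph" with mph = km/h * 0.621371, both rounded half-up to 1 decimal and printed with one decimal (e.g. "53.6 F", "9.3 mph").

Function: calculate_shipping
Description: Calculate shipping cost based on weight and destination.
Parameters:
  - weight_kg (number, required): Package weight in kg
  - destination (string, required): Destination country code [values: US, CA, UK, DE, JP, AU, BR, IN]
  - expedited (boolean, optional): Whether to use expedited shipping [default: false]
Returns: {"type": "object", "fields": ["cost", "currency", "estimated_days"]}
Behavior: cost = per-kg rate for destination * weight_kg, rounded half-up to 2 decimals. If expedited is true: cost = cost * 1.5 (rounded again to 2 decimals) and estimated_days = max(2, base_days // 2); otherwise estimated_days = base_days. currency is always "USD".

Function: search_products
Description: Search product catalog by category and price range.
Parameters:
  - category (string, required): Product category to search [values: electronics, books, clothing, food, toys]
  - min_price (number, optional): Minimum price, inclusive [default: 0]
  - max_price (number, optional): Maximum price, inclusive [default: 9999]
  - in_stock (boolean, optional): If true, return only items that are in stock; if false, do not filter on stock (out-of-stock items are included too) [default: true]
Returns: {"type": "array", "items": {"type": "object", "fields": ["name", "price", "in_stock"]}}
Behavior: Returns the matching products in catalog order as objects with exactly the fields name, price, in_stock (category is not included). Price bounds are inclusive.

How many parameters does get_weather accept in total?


Parameters of get_weather: city (required), units (optional)
Total:
2


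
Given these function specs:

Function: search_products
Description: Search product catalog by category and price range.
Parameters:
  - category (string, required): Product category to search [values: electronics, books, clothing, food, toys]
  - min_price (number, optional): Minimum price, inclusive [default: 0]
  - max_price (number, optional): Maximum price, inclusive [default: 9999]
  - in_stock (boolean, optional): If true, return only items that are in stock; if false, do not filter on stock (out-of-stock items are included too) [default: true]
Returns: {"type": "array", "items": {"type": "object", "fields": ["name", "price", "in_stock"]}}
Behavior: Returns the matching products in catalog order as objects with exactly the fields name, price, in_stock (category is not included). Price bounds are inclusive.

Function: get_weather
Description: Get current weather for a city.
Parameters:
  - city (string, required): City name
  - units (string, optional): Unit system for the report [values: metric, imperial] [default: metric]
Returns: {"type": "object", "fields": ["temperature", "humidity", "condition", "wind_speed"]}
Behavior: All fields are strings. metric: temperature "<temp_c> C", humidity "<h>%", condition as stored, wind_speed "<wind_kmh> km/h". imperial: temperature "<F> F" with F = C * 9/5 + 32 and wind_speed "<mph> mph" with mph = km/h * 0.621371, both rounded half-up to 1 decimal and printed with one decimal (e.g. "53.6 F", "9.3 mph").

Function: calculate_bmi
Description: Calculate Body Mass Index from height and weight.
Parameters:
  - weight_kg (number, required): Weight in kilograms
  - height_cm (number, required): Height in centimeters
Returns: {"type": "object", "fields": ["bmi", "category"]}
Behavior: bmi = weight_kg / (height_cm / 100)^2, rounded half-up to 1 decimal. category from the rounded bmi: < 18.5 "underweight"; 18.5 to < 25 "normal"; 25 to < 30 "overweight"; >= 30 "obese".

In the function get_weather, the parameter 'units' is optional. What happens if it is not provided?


The get_weather spec declares:
  - units (string, optional): Unit system for the report [values: metric, imperial] [default: metric]
It defaults to metric
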